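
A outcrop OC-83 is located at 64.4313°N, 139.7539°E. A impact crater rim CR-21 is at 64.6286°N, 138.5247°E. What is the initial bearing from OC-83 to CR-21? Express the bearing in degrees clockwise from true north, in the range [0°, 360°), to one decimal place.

Δλ = -1.2292°
y = sin Δλ · cos φ₂ = -0.009192
x = cos φ₁ sin φ₂ − sin φ₁ cos φ₂ cos Δλ = 0.003532
θ = atan2(y, x) = -68.9779° → 291.0221° (mod 360°)

291.0°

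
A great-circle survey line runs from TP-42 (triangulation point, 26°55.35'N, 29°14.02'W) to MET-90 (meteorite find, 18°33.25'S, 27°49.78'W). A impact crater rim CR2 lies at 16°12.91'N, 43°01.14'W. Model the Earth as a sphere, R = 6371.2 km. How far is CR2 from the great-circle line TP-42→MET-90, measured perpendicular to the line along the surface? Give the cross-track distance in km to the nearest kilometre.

1507 km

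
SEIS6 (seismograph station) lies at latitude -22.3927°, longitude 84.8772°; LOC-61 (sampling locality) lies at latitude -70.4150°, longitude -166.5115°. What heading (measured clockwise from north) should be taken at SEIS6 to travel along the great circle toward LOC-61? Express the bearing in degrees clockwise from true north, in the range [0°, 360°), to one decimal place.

Δλ = 108.6113°
y = sin Δλ · cos φ₂ = 0.317676
x = cos φ₁ sin φ₂ − sin φ₁ cos φ₂ cos Δλ = -0.911856
θ = atan2(y, x) = 160.7925° → 160.7925° (mod 360°)

160.8°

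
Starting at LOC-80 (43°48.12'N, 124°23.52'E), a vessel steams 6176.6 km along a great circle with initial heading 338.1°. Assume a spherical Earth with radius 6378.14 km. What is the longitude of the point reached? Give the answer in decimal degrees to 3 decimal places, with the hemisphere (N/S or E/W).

LOC-80: φ = +43.80200°, λ = +124.39200°
δ = d/R = 6176.6/6378.14 = 0.968401 rad
φ₂ = arcsin(sin φ₁ cos δ + cos φ₁ sin δ cos θ)
   = arcsin(0.69217·0.56662 + 0.72174·0.82398·0.92784) = 70.73035°
λ₂ = λ₁ + atan2(sin θ sin δ cos φ₁, cos δ − sin φ₁ sin φ₂) = 13.02680°

13.027°E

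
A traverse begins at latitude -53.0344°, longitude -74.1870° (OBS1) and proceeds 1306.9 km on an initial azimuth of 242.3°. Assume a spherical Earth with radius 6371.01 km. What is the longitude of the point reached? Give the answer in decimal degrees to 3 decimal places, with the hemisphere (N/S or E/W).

δ = d/R = 1306.9/6371.01 = 0.205132 rad
φ₂ = arcsin(sin φ₁ cos δ + cos φ₁ sin δ cos θ)
   = arcsin(-0.79900·0.97903 + 0.60134·0.20370·-0.46484) = -57.05400°
λ₂ = λ₁ + atan2(sin θ sin δ cos φ₁, cos δ − sin φ₁ sin φ₂) = -93.55422°

93.554°W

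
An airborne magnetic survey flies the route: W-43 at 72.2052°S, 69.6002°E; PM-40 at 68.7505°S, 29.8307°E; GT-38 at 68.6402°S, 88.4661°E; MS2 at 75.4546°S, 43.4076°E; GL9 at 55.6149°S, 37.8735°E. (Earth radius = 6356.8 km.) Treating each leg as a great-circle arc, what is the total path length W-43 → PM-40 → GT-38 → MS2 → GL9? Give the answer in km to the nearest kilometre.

7641 km

W-43→PM-40: c = 0.234825 rad, d = 1492.73 km
PM-40→GT-38: c = 0.357715 rad, d = 2273.93 km
GT-38→MS2: c = 0.261212 rad, d = 1660.47 km
MS2→GL9: c = 0.348211 rad, d = 2213.51 km
Total = 1492.73 + 2273.93 + 1660.47 + 2213.51 = 7640.64 km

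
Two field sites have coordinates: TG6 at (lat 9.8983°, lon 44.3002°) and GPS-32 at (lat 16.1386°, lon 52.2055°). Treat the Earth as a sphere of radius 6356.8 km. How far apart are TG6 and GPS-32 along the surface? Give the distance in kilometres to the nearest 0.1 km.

1099.4 km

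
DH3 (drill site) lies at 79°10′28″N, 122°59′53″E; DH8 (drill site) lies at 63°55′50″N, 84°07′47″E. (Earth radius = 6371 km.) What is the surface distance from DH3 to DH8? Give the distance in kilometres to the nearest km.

2093 km

DH3: φ = +79.17444°, λ = +122.99806°
DH8: φ = +63.93056°, λ = +84.12972°
Δφ = -15.2439°,  Δλ = -38.8683°
a = sin²(Δφ/2) + cos φ₁ cos φ₂ sin²(Δλ/2) = 0.026730
c = 2·arcsin(√a) = 0.328460 rad = 18.8193°
d = R·c = 6371 × 0.328460 = 2092.6 km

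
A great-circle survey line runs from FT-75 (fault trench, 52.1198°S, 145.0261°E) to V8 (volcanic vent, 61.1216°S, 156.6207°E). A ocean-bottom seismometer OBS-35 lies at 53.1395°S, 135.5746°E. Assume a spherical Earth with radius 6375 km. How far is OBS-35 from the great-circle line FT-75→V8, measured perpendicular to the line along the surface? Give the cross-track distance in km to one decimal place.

620.2 km

δ₁₃ = central angle FT-75→OBS-35 = 0.101616 rad  (haversine)
θ₁₃ = bearing FT-75→OBS-35 = 256.185°,  θ₁₂ = bearing FT-75→V8 = 149.417°
dₓₜ = R·arcsin(sin δ₁₃ · sin(θ₁₃ − θ₁₂)) = 6375·arcsin(0.10144·sin(106.767°)) = 620.169 km
|dₓₜ| = 620.169 km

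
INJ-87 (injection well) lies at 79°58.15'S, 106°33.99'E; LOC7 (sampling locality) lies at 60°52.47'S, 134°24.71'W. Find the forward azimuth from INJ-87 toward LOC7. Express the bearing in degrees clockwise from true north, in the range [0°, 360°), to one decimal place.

INJ-87: φ = -79.96917°, λ = +106.56650°
LOC7: φ = -60.87450°, λ = -134.41183°
Δλ = 119.0217°
y = sin Δλ · cos φ₂ = 0.425609
x = cos φ₁ sin φ₂ − sin φ₁ cos φ₂ cos Δλ = -0.384674
θ = atan2(y, x) = 132.1079° → 132.1079° (mod 360°)

132.1°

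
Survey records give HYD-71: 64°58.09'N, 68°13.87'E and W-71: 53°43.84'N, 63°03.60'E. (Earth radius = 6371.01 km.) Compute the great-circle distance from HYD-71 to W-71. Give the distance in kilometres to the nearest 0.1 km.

HYD-71: φ = +64.96817°, λ = +68.23117°
W-71: φ = +53.73067°, λ = +63.06000°
Δφ = -11.2375°,  Δλ = -5.1712°
a = sin²(Δφ/2) + cos φ₁ cos φ₂ sin²(Δλ/2) = 0.010095
c = 2·arcsin(√a) = 0.201292 rad = 11.5332°
d = R·c = 6371.01 × 0.201292 = 1282.4 km

1282.4 km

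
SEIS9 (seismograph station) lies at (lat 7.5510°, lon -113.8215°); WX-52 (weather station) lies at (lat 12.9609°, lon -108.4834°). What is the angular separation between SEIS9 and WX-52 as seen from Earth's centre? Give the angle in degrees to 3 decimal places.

Δφ = 5.4099°,  Δλ = 5.3381°
a = sin²(Δφ/2) + cos φ₁ cos φ₂ sin²(Δλ/2) = 0.004322
c = 2·arcsin(√a) = 0.131580 rad = 7.5390°

7.539°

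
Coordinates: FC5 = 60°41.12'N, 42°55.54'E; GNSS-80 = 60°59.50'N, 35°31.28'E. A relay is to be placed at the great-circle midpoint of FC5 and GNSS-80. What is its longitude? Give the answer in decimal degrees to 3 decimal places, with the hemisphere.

39.241°E

FC5: φ = +60.68533°, λ = +42.92567°
GNSS-80: φ = +60.99167°, λ = +35.52133°
Bx = cos φ₂ cos Δλ = 0.480893,  By = cos φ₂ sin Δλ = -0.062494
φₘ = atan2(sin φ₁ + sin φ₂, √((cos φ₁ + Bx)² + By²)) = 60.88940°
λₘ = λ₁ + atan2(By, cos φ₁ + Bx) = 39.24126°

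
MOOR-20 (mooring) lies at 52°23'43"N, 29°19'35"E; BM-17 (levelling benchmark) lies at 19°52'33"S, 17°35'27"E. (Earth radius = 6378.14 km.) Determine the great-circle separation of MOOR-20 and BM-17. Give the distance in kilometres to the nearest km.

8125 km

MOOR-20: φ = +52.39528°, λ = +29.32639°
BM-17: φ = -19.87583°, λ = +17.59083°
Δφ = -72.2711°,  Δλ = -11.7356°
a = sin²(Δφ/2) + cos φ₁ cos φ₂ sin²(Δλ/2) = 0.353741
c = 2·arcsin(√a) = 1.273938 rad = 72.9912°
d = R·c = 6378.14 × 1.273938 = 8125.4 km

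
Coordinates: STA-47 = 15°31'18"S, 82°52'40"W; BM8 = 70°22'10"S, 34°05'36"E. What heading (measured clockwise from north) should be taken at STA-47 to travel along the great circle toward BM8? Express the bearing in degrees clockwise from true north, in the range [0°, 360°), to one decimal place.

162.5°

STA-47: φ = -15.52167°, λ = -82.87778°
BM8: φ = -70.36944°, λ = +34.09333°
Δλ = 116.9711°
y = sin Δλ · cos φ₂ = 0.299414
x = cos φ₁ sin φ₂ − sin φ₁ cos φ₂ cos Δλ = -0.948302
θ = atan2(y, x) = 162.4772° → 162.4772° (mod 360°)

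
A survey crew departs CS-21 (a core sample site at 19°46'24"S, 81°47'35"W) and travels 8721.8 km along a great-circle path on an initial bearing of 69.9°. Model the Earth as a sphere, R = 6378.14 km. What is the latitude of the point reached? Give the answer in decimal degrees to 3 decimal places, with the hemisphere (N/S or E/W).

14.384°N

CS-21: φ = -19.77333°, λ = -81.79306°
δ = d/R = 8721.8/6378.14 = 1.367452 rad
φ₂ = arcsin(sin φ₁ cos δ + cos φ₁ sin δ cos θ)
   = arcsin(-0.33830·0.20195 + 0.94104·0.97940·0.34366) = 14.38377°
λ₂ = λ₁ + atan2(sin θ sin δ cos φ₁, cos δ − sin φ₁ sin φ₂) = -10.07771°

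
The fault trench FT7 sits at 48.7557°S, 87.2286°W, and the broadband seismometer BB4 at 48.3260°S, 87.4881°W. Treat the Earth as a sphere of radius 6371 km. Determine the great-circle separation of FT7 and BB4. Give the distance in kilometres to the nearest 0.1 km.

Δφ = 0.4297°,  Δλ = -0.2595°
a = sin²(Δφ/2) + cos φ₁ cos φ₂ sin²(Δλ/2) = 0.000016
c = 2·arcsin(√a) = 0.008077 rad = 0.4628°
d = R·c = 6371 × 0.008077 = 51.5 km

51.5 km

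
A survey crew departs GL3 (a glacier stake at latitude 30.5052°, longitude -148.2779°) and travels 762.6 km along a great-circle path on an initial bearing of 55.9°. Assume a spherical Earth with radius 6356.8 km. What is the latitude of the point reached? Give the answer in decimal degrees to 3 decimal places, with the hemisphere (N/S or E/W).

δ = d/R = 762.6/6356.8 = 0.119966 rad
φ₂ = arcsin(sin φ₁ cos δ + cos φ₁ sin δ cos θ)
   = arcsin(0.50762·0.99281 + 0.86158·0.11968·0.56064) = 34.17880°
λ₂ = λ₁ + atan2(sin θ sin δ cos φ₁, cos δ − sin φ₁ sin φ₂) = -141.39791°

34.179°N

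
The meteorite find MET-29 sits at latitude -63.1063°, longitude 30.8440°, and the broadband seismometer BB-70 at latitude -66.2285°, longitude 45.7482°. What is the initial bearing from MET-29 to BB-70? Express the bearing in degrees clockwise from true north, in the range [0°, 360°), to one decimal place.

122.7°

Δλ = 14.9042°
y = sin Δλ · cos φ₂ = 0.103676
x = cos φ₁ sin φ₂ − sin φ₁ cos φ₂ cos Δλ = -0.066560
θ = atan2(y, x) = 122.7004° → 122.7004° (mod 360°)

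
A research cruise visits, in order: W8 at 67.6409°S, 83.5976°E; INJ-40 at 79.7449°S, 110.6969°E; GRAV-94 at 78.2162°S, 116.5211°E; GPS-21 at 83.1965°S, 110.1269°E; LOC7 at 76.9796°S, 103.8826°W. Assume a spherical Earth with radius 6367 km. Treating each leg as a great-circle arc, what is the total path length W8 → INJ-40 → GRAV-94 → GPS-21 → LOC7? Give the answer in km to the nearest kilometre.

4445 km

W8→INJ-40: c = 0.244189 rad, d = 1554.75 km
INJ-40→GRAV-94: c = 0.032974 rad, d = 209.95 km
GRAV-94→GPS-21: c = 0.088639 rad, d = 564.37 km
GPS-21→LOC7: c = 0.332268 rad, d = 2115.55 km
Total = 1554.75 + 209.95 + 564.37 + 2115.55 = 4444.62 km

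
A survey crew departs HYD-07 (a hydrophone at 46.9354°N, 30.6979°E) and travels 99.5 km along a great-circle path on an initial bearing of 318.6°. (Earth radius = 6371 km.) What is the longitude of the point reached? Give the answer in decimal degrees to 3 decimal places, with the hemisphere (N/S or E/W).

29.820°E

δ = d/R = 99.5/6371 = 0.015618 rad
φ₂ = arcsin(sin φ₁ cos δ + cos φ₁ sin δ cos θ)
   = arcsin(0.73058·0.99988 + 0.68282·0.01562·0.75011) = 47.60329°
λ₂ = λ₁ + atan2(sin θ sin δ cos φ₁, cos δ − sin φ₁ sin φ₂) = 29.82026°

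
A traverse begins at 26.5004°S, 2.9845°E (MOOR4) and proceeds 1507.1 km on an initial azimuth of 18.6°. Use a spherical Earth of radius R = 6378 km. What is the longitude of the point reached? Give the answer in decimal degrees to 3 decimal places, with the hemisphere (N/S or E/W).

7.391°E

δ = d/R = 1507.1/6378 = 0.236297 rad
φ₂ = arcsin(sin φ₁ cos δ + cos φ₁ sin δ cos θ)
   = arcsin(-0.44620·0.97221 + 0.89493·0.23410·0.94777) = -13.60582°
λ₂ = λ₁ + atan2(sin θ sin δ cos φ₁, cos δ − sin φ₁ sin φ₂) = 7.39062°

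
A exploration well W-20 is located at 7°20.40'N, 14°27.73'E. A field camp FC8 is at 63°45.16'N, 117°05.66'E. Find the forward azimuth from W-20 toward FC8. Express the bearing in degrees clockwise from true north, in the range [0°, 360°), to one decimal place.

W-20: φ = +7.34000°, λ = +14.46217°
FC8: φ = +63.75267°, λ = +117.09433°
Δλ = 102.6322°
y = sin Δλ · cos φ₂ = 0.431542
x = cos φ₁ sin φ₂ − sin φ₁ cos φ₂ cos Δλ = 0.901900
θ = atan2(y, x) = 25.5702° → 25.5702° (mod 360°)

25.6°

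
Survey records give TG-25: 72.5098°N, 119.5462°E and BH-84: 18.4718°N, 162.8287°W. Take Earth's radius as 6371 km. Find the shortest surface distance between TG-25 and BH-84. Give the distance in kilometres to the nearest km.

7639 km

Δφ = -54.0380°,  Δλ = 77.6251°
a = sin²(Δφ/2) + cos φ₁ cos φ₂ sin²(Δλ/2) = 0.318360
c = 2·arcsin(√a) = 1.199010 rad = 68.6982°
d = R·c = 6371 × 1.199010 = 7638.9 km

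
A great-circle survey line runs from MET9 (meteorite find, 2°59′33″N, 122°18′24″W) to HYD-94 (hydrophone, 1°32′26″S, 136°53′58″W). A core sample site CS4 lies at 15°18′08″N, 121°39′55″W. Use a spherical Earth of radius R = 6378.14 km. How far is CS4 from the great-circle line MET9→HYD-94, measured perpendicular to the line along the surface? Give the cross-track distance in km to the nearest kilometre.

1288 km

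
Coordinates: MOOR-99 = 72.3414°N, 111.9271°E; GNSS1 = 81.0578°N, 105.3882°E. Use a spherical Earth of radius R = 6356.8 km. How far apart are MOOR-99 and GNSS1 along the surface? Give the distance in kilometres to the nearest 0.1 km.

Δφ = 8.7164°,  Δλ = -6.5389°
a = sin²(Δφ/2) + cos φ₁ cos φ₂ sin²(Δλ/2) = 0.005928
c = 2·arcsin(√a) = 0.154141 rad = 8.8316°
d = R·c = 6356.8 × 0.154141 = 979.8 km

979.8 km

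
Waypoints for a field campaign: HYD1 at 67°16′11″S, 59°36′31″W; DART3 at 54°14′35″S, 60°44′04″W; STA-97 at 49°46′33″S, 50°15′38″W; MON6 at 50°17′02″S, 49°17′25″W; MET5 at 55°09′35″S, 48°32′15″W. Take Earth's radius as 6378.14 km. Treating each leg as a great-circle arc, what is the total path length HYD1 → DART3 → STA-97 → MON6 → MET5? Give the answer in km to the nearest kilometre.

2958 km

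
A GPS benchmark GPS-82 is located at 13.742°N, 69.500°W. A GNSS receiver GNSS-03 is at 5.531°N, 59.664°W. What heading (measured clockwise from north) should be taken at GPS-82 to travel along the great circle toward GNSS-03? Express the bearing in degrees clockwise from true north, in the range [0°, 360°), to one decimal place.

Δλ = 9.8360°
y = sin Δλ · cos φ₂ = 0.170033
x = cos φ₁ sin φ₂ − sin φ₁ cos φ₂ cos Δλ = -0.139343
θ = atan2(y, x) = 129.3348° → 129.3348° (mod 360°)

129.3°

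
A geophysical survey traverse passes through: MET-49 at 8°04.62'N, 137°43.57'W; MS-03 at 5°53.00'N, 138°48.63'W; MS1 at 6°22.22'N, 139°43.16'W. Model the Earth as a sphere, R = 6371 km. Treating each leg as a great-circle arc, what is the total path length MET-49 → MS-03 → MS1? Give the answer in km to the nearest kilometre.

386 km

MET-49: φ = +8.07700°, λ = -137.72617°
MS-03: φ = +5.88333°, λ = -138.81050°
MS1: φ = +6.37033°, λ = -139.71933°
MET-49→MS-03: c = 0.042646 rad, d = 271.70 km
MS-03→MS1: c = 0.017916 rad, d = 114.14 km
Total = 271.70 + 114.14 = 385.84 km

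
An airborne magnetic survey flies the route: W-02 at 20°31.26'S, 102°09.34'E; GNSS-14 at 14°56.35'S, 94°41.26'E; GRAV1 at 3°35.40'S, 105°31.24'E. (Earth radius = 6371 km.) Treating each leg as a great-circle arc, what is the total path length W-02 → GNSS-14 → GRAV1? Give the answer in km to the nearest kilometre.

2737 km

W-02: φ = -20.52100°, λ = +102.15567°
GNSS-14: φ = -14.93917°, λ = +94.68767°
GRAV1: φ = -3.59000°, λ = +105.52067°
W-02→GNSS-14: c = 0.157754 rad, d = 1005.05 km
GNSS-14→GRAV1: c = 0.271903 rad, d = 1732.30 km
Total = 1005.05 + 1732.30 = 2737.35 km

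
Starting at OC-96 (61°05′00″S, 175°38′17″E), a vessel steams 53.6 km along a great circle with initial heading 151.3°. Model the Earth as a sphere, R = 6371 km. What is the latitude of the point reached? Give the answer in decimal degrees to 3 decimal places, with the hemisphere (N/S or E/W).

OC-96: φ = -61.08333°, λ = +175.63806°
δ = d/R = 53.6/6371 = 0.008413 rad
φ₂ = arcsin(sin φ₁ cos δ + cos φ₁ sin δ cos θ)
   = arcsin(-0.87532·0.99996 + 0.48354·0.00841·-0.87715) = -61.50529°
λ₂ = λ₁ + atan2(sin θ sin δ cos φ₁, cos δ − sin φ₁ sin φ₂) = 176.12327°

61.505°S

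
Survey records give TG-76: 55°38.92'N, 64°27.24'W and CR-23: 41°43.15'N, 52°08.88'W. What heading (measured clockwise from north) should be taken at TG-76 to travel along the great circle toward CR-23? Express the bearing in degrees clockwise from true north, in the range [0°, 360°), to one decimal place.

TG-76: φ = +55.64867°, λ = -64.45400°
CR-23: φ = +41.71917°, λ = -52.14800°
Δλ = 12.3060°
y = sin Δλ · cos φ₂ = 0.159086
x = cos φ₁ sin φ₂ − sin φ₁ cos φ₂ cos Δλ = -0.226569
θ = atan2(y, x) = 144.9253° → 144.9253° (mod 360°)

144.9°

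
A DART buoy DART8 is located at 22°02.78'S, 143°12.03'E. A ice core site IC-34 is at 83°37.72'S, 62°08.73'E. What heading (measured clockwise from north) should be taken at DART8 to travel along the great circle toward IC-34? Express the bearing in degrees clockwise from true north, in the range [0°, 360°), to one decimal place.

DART8: φ = -22.04633°, λ = +143.20050°
IC-34: φ = -83.62867°, λ = +62.14550°
Δλ = -81.0550°
y = sin Δλ · cos φ₂ = -0.109622
x = cos φ₁ sin φ₂ − sin φ₁ cos φ₂ cos Δλ = -0.914679
θ = atan2(y, x) = -173.1658° → 186.8342° (mod 360°)

186.8°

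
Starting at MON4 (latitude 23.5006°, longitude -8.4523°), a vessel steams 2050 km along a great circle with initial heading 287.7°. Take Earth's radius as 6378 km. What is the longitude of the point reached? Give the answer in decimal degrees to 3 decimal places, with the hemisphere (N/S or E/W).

δ = d/R = 2050/6378 = 0.321417 rad
φ₂ = arcsin(sin φ₁ cos δ + cos φ₁ sin δ cos θ)
   = arcsin(0.39876·0.94879 + 0.91706·0.31591·0.30403) = 27.80208°
λ₂ = λ₁ + atan2(sin θ sin δ cos φ₁, cos δ − sin φ₁ sin φ₂) = -28.34330°

28.343°W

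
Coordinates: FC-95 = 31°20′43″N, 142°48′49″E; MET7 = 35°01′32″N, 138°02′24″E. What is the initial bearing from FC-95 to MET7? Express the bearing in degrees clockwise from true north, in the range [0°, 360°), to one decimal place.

313.9°

FC-95: φ = +31.34528°, λ = +142.81361°
MET7: φ = +35.02556°, λ = +138.04000°
Δλ = -4.7736°
y = sin Δλ · cos φ₂ = -0.068148
x = cos φ₁ sin φ₂ − sin φ₁ cos φ₂ cos Δλ = 0.065666
θ = atan2(y, x) = -46.0623° → 313.9377° (mod 360°)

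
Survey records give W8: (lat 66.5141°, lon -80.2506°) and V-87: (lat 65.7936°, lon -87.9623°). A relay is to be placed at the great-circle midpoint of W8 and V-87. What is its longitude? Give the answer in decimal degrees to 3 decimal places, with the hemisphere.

84.161°W

Bx = cos φ₂ cos Δλ = 0.406317,  By = cos φ₂ sin Δλ = -0.055021
φₘ = atan2(sin φ₁ + sin φ₂, √((cos φ₁ + Bx)² + By²)) = 66.20182°
λₘ = λ₁ + atan2(By, cos φ₁ + Bx) = -84.16138°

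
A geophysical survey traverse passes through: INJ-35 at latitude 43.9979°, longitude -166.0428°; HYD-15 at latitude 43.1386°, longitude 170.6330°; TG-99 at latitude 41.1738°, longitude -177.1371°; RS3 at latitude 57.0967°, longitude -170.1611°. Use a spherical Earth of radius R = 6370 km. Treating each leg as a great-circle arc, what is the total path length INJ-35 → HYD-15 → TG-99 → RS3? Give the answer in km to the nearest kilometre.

INJ-35→HYD-15: c = 0.294351 rad, d = 1875.02 km
HYD-15→TG-99: c = 0.161750 rad, d = 1030.35 km
TG-99→RS3: c = 0.288735 rad, d = 1839.24 km
Total = 1875.02 + 1030.35 + 1839.24 = 4744.61 km

4745 km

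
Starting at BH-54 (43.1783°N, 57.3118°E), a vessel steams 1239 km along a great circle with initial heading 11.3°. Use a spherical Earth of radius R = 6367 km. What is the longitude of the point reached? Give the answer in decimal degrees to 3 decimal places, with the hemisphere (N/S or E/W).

δ = d/R = 1239/6367 = 0.194597 rad
φ₂ = arcsin(sin φ₁ cos δ + cos φ₁ sin δ cos θ)
   = arcsin(0.68427·0.98113 + 0.72923·0.19337·0.98061) = 54.06018°
λ₂ = λ₁ + atan2(sin θ sin δ cos φ₁, cos δ − sin φ₁ sin φ₂) = 61.01318°

61.013°E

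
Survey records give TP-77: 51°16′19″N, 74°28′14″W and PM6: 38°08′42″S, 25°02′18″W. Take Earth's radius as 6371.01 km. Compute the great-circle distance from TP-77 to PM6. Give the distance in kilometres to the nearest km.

TP-77: φ = +51.27194°, λ = -74.47056°
PM6: φ = -38.14500°, λ = -25.03833°
Δφ = -89.4169°,  Δλ = 49.4322°
a = sin²(Δφ/2) + cos φ₁ cos φ₂ sin²(Δλ/2) = 0.580931
c = 2·arcsin(√a) = 1.733373 rad = 99.3149°
d = R·c = 6371.01 × 1.733373 = 11043.3 km

11043 km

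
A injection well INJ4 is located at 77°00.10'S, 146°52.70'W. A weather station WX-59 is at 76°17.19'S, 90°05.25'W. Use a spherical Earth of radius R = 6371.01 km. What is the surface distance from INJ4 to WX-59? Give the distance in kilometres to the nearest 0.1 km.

1404.3 km

INJ4: φ = -77.00167°, λ = -146.87833°
WX-59: φ = -76.28650°, λ = -90.08750°
Δφ = 0.7152°,  Δλ = 56.7908°
a = sin²(Δφ/2) + cos φ₁ cos φ₂ sin²(Δλ/2) = 0.012098
c = 2·arcsin(√a) = 0.220425 rad = 12.6294°
d = R·c = 6371.01 × 0.220425 = 1404.3 km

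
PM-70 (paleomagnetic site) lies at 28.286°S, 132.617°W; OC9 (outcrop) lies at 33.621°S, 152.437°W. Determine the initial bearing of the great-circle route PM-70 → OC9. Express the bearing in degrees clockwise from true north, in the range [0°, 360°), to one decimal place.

Δλ = -19.8200°
y = sin Δλ · cos φ₂ = -0.282347
x = cos φ₁ sin φ₂ − sin φ₁ cos φ₂ cos Δλ = -0.116354
θ = atan2(y, x) = -112.3964° → 247.6036° (mod 360°)

247.6°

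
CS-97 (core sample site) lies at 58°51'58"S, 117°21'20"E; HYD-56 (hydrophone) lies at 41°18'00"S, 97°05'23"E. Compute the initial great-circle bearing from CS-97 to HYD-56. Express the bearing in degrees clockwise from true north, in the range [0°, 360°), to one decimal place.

315.2°

CS-97: φ = -58.86611°, λ = +117.35556°
HYD-56: φ = -41.30000°, λ = +97.08972°
Δλ = -20.2658°
y = sin Δλ · cos φ₂ = -0.260220
x = cos φ₁ sin φ₂ − sin φ₁ cos φ₂ cos Δλ = 0.261998
θ = atan2(y, x) = -44.8049° → 315.1951° (mod 360°)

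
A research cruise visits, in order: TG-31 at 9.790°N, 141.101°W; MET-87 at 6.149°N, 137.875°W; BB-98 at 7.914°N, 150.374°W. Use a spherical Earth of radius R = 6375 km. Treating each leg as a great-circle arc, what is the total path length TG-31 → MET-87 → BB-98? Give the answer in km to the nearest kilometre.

1933 km

TG-31→MET-87: c = 0.084536 rad, d = 538.92 km
MET-87→BB-98: c = 0.218673 rad, d = 1394.04 km
Total = 538.92 + 1394.04 = 1932.96 km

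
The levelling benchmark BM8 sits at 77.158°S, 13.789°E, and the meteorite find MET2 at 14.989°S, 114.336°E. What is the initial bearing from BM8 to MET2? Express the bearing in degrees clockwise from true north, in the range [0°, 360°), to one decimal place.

Δλ = 100.5470°
y = sin Δλ · cos φ₂ = 0.949655
x = cos φ₁ sin φ₂ − sin φ₁ cos φ₂ cos Δλ = -0.229876
θ = atan2(y, x) = 103.6074° → 103.6074° (mod 360°)

103.6°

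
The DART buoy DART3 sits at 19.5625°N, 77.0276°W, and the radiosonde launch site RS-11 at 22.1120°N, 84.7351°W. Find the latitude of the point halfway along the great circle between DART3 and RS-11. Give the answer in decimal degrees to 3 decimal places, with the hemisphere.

Bx = cos φ₂ cos Δλ = 0.918080,  By = cos φ₂ sin Δλ = -0.124252
φₘ = atan2(sin φ₁ + sin φ₂, √((cos φ₁ + Bx)² + By²)) = 20.88040°
λₘ = λ₁ + atan2(By, cos φ₁ + Bx) = -80.84866°

20.880°N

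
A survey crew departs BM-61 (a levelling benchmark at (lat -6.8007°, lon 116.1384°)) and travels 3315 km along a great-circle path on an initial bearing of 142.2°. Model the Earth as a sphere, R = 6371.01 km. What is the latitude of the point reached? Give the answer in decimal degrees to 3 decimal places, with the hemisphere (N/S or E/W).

δ = d/R = 3315/6371.01 = 0.520326 rad
φ₂ = arcsin(sin φ₁ cos δ + cos φ₁ sin δ cos θ)
   = arcsin(-0.11842·0.86766 + 0.99296·0.49716·-0.79016) = -29.52585°
λ₂ = λ₁ + atan2(sin θ sin δ cos φ₁, cos δ − sin φ₁ sin φ₂) = 136.63751°

29.526°S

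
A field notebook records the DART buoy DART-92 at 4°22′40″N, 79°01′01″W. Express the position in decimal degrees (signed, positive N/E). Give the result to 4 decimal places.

+4.3778°, -79.0169°

lat: 4.3778° N → +4.3778°
lon: 79.0169° W → -79.0169°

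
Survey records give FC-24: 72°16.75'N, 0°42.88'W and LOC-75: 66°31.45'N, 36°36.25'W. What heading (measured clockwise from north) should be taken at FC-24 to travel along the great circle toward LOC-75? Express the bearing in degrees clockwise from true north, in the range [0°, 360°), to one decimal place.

FC-24: φ = +72.27917°, λ = -0.71467°
LOC-75: φ = +66.52417°, λ = -36.60417°
Δλ = -35.8895°
y = sin Δλ · cos φ₂ = -0.233529
x = cos φ₁ sin φ₂ − sin φ₁ cos φ₂ cos Δλ = -0.028234
θ = atan2(y, x) = -96.8937° → 263.1063° (mod 360°)

263.1°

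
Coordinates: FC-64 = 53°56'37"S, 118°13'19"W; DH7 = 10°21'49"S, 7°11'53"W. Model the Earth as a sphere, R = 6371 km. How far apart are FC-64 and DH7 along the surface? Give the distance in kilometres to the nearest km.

FC-64: φ = -53.94361°, λ = -118.22194°
DH7: φ = -10.36361°, λ = -7.19806°
Δφ = 43.5800°,  Δλ = 111.0239°
a = sin²(Δφ/2) + cos φ₁ cos φ₂ sin²(Δλ/2) = 0.531140
c = 2·arcsin(√a) = 1.633116 rad = 93.5707°
d = R·c = 6371 × 1.633116 = 10404.6 km

10405 km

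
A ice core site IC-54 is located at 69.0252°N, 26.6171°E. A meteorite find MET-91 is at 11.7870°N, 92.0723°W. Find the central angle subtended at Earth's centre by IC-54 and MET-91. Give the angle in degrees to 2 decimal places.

Δφ = -57.2382°,  Δλ = -118.6894°
a = sin²(Δφ/2) + cos φ₁ cos φ₂ sin²(Δλ/2) = 0.488740
c = 2·arcsin(√a) = 1.548274 rad = 88.7096°

88.71°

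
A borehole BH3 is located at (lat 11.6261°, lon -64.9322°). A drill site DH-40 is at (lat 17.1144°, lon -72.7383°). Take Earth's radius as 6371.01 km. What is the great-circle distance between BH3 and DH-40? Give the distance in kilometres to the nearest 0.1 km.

Δφ = 5.4883°,  Δλ = -7.8061°
a = sin²(Δφ/2) + cos φ₁ cos φ₂ sin²(Δλ/2) = 0.006629
c = 2·arcsin(√a) = 0.163023 rad = 9.3405°
d = R·c = 6371.01 × 0.163023 = 1038.6 km

1038.6 km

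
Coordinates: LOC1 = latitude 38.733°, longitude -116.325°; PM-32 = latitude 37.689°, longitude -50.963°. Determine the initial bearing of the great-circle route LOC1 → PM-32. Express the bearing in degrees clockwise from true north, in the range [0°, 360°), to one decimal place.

Δλ = 65.3620°
y = sin Δλ · cos φ₂ = 0.719297
x = cos φ₁ sin φ₂ − sin φ₁ cos φ₂ cos Δλ = 0.270501
θ = atan2(y, x) = 69.3905° → 69.3905° (mod 360°)

69.4°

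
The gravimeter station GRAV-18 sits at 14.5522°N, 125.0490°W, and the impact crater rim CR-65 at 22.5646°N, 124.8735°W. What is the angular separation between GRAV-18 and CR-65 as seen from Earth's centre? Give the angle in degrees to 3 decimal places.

Δφ = 8.0124°,  Δλ = 0.1755°
a = sin²(Δφ/2) + cos φ₁ cos φ₂ sin²(Δλ/2) = 0.004883
c = 2·arcsin(√a) = 0.139873 rad = 8.0141°

8.014°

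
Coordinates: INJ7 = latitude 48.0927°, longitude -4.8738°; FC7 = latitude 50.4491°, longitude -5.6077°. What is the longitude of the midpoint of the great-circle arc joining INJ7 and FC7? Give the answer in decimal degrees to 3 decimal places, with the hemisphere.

Bx = cos φ₂ cos Δλ = 0.636711,  By = cos φ₂ sin Δλ = -0.008156
φₘ = atan2(sin φ₁ + sin φ₂, √((cos φ₁ + Bx)² + By²)) = 49.27148°
λₘ = λ₁ + atan2(By, cos φ₁ + Bx) = -5.23198°

5.232°W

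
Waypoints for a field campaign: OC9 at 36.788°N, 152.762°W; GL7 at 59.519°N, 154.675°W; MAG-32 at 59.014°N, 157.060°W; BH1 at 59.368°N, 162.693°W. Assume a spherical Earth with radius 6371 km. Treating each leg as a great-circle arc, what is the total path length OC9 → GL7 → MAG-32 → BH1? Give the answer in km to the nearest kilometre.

3001 km

OC9→GL7: c = 0.397316 rad, d = 2531.30 km
GL7→MAG-32: c = 0.023025 rad, d = 146.69 km
MAG-32→BH1: c = 0.050716 rad, d = 323.11 km
Total = 2531.30 + 146.69 + 323.11 = 3001.11 km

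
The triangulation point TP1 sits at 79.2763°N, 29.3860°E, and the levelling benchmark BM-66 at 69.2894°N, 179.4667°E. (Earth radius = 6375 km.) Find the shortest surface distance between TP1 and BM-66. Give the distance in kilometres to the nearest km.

3389 km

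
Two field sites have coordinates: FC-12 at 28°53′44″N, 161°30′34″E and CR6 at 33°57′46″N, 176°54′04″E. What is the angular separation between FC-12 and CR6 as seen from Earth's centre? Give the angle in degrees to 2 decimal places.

14.06°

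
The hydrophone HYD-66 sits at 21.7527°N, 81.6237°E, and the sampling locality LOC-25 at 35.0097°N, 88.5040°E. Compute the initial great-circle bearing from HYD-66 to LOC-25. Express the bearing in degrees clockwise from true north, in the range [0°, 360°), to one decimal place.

23.0°

Δλ = 6.8803°
y = sin Δλ · cos φ₂ = 0.098119
x = cos φ₁ sin φ₂ − sin φ₁ cos φ₂ cos Δλ = 0.231505
θ = atan2(y, x) = 22.9687° → 22.9687° (mod 360°)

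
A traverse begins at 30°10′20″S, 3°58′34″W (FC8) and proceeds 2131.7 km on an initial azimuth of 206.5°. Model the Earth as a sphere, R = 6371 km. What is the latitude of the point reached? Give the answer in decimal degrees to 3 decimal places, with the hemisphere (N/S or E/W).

46.786°S

FC8: φ = -30.17222°, λ = -3.97611°
δ = d/R = 2131.7/6371 = 0.334594 rad
φ₂ = arcsin(sin φ₁ cos δ + cos φ₁ sin δ cos θ)
   = arcsin(-0.50260·0.94454 + 0.86452·0.32839·-0.89493) = -46.78560°
λ₂ = λ₁ + atan2(sin θ sin δ cos φ₁, cos δ − sin φ₁ sin φ₂) = -16.33236°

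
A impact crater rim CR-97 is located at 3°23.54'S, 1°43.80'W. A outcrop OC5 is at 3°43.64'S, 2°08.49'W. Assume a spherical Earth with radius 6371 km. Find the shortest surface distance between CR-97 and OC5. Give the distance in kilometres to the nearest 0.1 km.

58.9 km

CR-97: φ = -3.39233°, λ = -1.73000°
OC5: φ = -3.72733°, λ = -2.14150°
Δφ = -0.3350°,  Δλ = -0.4115°
a = sin²(Δφ/2) + cos φ₁ cos φ₂ sin²(Δλ/2) = 0.000021
c = 2·arcsin(√a) = 0.009250 rad = 0.5300°
d = R·c = 6371 × 0.009250 = 58.9 km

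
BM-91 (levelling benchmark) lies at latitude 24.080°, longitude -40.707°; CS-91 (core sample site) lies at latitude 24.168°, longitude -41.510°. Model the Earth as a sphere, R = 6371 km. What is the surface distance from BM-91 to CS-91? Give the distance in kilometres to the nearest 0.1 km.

82.1 km

Δφ = 0.0880°,  Δλ = -0.8030°
a = sin²(Δφ/2) + cos φ₁ cos φ₂ sin²(Δλ/2) = 0.000041
c = 2·arcsin(√a) = 0.012883 rad = 0.7381°
d = R·c = 6371 × 0.012883 = 82.1 km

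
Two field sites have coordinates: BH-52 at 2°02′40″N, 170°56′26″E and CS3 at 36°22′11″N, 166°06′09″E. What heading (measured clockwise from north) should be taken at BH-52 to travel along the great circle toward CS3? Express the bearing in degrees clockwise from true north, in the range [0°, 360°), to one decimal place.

353.1°

BH-52: φ = +2.04444°, λ = +170.94056°
CS3: φ = +36.36972°, λ = +166.10250°
Δλ = -4.8381°
y = sin Δλ · cos φ₂ = -0.067911
x = cos φ₁ sin φ₂ − sin φ₁ cos φ₂ cos Δλ = 0.563993
θ = atan2(y, x) = -6.8660° → 353.1340° (mod 360°)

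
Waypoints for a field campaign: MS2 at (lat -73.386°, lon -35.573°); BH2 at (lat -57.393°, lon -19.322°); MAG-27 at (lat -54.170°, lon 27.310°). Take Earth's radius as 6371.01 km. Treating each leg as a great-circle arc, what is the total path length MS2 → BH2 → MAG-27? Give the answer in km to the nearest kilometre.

4795 km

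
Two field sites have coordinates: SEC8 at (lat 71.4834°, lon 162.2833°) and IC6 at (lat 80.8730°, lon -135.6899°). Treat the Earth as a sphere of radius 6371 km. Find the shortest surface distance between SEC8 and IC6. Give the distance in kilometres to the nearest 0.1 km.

Δφ = 9.3896°,  Δλ = 62.0268°
a = sin²(Δφ/2) + cos φ₁ cos φ₂ sin²(Δλ/2) = 0.020072
c = 2·arcsin(√a) = 0.284310 rad = 16.2898°
d = R·c = 6371 × 0.284310 = 1811.3 km

1811.3 km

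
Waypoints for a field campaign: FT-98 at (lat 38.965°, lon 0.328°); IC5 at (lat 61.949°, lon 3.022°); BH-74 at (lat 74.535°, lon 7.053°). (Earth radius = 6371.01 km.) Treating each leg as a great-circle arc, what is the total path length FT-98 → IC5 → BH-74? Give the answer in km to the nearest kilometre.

3971 km

FT-98→IC5: c = 0.402180 rad, d = 2562.29 km
IC5→BH-74: c = 0.221086 rad, d = 1408.54 km
Total = 2562.29 + 1408.54 = 3970.84 km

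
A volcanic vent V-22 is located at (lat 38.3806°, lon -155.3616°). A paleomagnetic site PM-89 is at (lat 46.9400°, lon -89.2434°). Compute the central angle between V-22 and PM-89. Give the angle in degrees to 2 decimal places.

47.91°

Δφ = 8.5594°,  Δλ = 66.1182°
a = sin²(Δφ/2) + cos φ₁ cos φ₂ sin²(Δλ/2) = 0.164837
c = 2·arcsin(√a) = 0.836149 rad = 47.9078°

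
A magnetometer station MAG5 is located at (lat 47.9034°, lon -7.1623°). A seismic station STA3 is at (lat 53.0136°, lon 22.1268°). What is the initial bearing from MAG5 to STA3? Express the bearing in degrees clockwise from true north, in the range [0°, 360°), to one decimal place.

63.6°

Δλ = 29.2891°
y = sin Δλ · cos φ₂ = 0.294325
x = cos φ₁ sin φ₂ − sin φ₁ cos φ₂ cos Δλ = 0.146140
θ = atan2(y, x) = 63.5944° → 63.5944° (mod 360°)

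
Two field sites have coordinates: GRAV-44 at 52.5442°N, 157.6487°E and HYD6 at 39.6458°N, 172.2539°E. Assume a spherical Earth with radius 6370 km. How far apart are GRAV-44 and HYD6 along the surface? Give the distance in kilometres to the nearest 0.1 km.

Δφ = -12.8984°,  Δλ = 14.6052°
a = sin²(Δφ/2) + cos φ₁ cos φ₂ sin²(Δλ/2) = 0.020182
c = 2·arcsin(√a) = 0.285092 rad = 16.3346°
d = R·c = 6370 × 0.285092 = 1816.0 km

1816.0 km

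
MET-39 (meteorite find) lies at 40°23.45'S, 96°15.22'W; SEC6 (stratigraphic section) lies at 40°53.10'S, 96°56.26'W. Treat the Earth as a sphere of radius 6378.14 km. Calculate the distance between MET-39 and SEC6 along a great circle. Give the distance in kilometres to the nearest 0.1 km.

MET-39: φ = -40.39083°, λ = -96.25367°
SEC6: φ = -40.88500°, λ = -96.93767°
Δφ = -0.4942°,  Δλ = -0.6840°
a = sin²(Δφ/2) + cos φ₁ cos φ₂ sin²(Δλ/2) = 0.000039
c = 2·arcsin(√a) = 0.012508 rad = 0.7167°
d = R·c = 6378.14 × 0.012508 = 79.8 km

79.8 km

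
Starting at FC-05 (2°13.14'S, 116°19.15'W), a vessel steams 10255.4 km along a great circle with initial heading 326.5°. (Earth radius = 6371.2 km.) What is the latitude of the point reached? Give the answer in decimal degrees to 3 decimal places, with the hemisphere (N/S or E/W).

56.526°N

FC-05: φ = -2.21900°, λ = -116.31917°
δ = d/R = 10255.4/6371.2 = 1.609650 rad
φ₂ = arcsin(sin φ₁ cos δ + cos φ₁ sin δ cos θ)
   = arcsin(-0.03872·-0.03884 + 0.99925·0.99925·0.83389) = 56.52594°
λ₂ = λ₁ + atan2(sin θ sin δ cos φ₁, cos δ − sin φ₁ sin φ₂) = 153.00026°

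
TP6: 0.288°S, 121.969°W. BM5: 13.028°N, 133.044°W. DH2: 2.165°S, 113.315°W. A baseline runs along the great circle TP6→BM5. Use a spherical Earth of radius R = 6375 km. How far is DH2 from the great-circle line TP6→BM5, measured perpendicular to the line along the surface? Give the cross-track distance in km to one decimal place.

δ₁₃ = central angle TP6→DH2 = 0.154512 rad  (haversine)
θ₁₃ = bearing TP6→DH2 = 102.310°,  θ₁₂ = bearing TP6→BM5 = 320.893°
dₓₜ = R·arcsin(sin δ₁₃ · sin(θ₁₃ − θ₁₂)) = 6375·arcsin(0.15390·sin(-218.583°)) = 612.806 km
|dₓₜ| = 612.806 km

612.8 km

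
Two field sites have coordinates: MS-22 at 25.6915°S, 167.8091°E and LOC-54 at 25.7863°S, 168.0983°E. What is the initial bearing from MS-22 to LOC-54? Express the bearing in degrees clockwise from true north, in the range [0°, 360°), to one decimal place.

Δλ = 0.2892°
y = sin Δλ · cos φ₂ = 0.004545
x = cos φ₁ sin φ₂ − sin φ₁ cos φ₂ cos Δλ = -0.001660
θ = atan2(y, x) = 110.0595° → 110.0595° (mod 360°)

110.1°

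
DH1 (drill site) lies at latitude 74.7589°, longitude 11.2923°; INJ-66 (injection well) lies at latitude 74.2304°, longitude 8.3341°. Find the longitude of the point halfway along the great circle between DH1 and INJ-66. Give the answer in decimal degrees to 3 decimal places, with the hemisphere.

9.789°E

Bx = cos φ₂ cos Δλ = 0.271408,  By = cos φ₂ sin Δλ = -0.014025
φₘ = atan2(sin φ₁ + sin φ₂, √((cos φ₁ + Bx)² + By²)) = 74.49957°
λₘ = λ₁ + atan2(By, cos φ₁ + Bx) = 9.78861°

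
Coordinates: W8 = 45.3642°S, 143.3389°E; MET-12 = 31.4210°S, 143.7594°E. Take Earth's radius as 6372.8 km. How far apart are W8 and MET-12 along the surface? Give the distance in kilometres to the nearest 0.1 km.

Δφ = 13.9432°,  Δλ = 0.4205°
a = sin²(Δφ/2) + cos φ₁ cos φ₂ sin²(Δλ/2) = 0.014741
c = 2·arcsin(√a) = 0.243422 rad = 13.9470°
d = R·c = 6372.8 × 0.243422 = 1551.3 km

1551.3 km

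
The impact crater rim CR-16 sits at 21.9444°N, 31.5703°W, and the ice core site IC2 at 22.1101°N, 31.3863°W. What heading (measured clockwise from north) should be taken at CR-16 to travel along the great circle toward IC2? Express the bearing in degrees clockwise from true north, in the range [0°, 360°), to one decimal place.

45.8°

Δλ = 0.1840°
y = sin Δλ · cos φ₂ = 0.002975
x = cos φ₁ sin φ₂ − sin φ₁ cos φ₂ cos Δλ = 0.002894
θ = atan2(y, x) = 45.7951° → 45.7951° (mod 360°)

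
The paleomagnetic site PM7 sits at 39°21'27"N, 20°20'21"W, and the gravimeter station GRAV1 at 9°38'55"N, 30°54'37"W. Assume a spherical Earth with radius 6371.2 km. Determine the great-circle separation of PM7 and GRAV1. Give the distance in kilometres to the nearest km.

3466 km

PM7: φ = +39.35750°, λ = -20.33917°
GRAV1: φ = +9.64861°, λ = -30.91028°
Δφ = -29.7089°,  Δλ = -10.5711°
a = sin²(Δφ/2) + cos φ₁ cos φ₂ sin²(Δλ/2) = 0.072191
c = 2·arcsin(√a) = 0.544054 rad = 31.1720°
d = R·c = 6371.2 × 0.544054 = 3466.3 km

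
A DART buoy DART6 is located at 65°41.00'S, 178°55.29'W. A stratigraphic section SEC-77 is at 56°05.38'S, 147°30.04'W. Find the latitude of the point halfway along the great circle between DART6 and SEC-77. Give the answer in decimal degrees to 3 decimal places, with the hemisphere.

61.783°S

DART6: φ = -65.68333°, λ = -178.92150°
SEC-77: φ = -56.08967°, λ = -147.50067°
Bx = cos φ₂ cos Δλ = 0.476086,  By = cos φ₂ sin Δλ = 0.290842
φₘ = atan2(sin φ₁ + sin φ₂, √((cos φ₁ + Bx)² + By²)) = -61.78295°
λₘ = λ₁ + atan2(By, cos φ₁ + Bx) = -160.78404°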